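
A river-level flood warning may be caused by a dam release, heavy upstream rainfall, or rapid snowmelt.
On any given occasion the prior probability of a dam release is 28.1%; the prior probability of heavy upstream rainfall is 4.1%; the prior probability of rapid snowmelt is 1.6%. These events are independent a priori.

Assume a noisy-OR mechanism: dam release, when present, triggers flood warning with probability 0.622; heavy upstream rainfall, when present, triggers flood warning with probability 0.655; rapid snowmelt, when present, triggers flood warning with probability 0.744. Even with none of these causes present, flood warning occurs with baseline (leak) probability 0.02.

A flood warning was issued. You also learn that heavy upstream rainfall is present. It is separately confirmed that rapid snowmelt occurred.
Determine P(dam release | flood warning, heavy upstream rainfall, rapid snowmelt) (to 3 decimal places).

Under noisy-OR, P(flood warning | causes) = 1 − (1−0.02)·∏(1−qᵢ) over the active causes.
P(flood warning | heavy upstream rainfall, rapid snowmelt) = 0.913446×0.719 + 0.967283×0.281 = 0.656768 + 0.271807 = 0.928575
Restricting to configurations with dam release present: 0.967283×0.281 = 0.271807.
P(dam release | flood warning, heavy upstream rainfall, rapid snowmelt) = 0.271807 / 0.928575 ≈ 0.293

P(dam release | flood warning, heavy upstream rainfall, rapid snowmelt) ≈ 0.293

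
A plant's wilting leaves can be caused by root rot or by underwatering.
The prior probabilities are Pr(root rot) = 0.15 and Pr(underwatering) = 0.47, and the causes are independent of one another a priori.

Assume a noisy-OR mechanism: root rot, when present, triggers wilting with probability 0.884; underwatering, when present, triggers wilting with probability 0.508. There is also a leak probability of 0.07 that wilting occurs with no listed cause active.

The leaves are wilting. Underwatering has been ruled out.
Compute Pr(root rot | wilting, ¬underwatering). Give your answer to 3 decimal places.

Under noisy-OR, P(wilting | causes) = 1 − (1−0.07)·∏(1−qᵢ) over the active causes.
Weight on root rot=true, given the evidence: 0.89212*0.15 = 0.133818
Denominator P(wilting | ¬underwatering): 0.07*0.85 + 0.89212*0.15 = 0.193318
Posterior = 0.133818 / 0.193318 ≈ 0.692

Pr(root rot | wilting, ¬underwatering) ≈ 0.692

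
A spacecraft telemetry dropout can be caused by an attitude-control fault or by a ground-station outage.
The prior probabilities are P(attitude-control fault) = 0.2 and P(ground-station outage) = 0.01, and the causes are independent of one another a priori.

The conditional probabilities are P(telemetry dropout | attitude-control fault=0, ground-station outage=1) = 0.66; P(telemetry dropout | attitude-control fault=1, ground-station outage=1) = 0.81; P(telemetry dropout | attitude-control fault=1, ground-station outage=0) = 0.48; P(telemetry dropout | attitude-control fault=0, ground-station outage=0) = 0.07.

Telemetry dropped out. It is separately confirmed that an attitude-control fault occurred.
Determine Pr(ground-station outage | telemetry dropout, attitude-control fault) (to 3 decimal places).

Pr(ground-station outage | telemetry dropout, attitude-control fault) ≈ 0.017

Weight on ground-station outage=true, given the evidence: 0.81·0.01 = 0.008100
The normalizing constant is 0.48·0.99 + 0.81·0.01 = 0.483300
Posterior = 0.008100 / 0.483300 ≈ 0.017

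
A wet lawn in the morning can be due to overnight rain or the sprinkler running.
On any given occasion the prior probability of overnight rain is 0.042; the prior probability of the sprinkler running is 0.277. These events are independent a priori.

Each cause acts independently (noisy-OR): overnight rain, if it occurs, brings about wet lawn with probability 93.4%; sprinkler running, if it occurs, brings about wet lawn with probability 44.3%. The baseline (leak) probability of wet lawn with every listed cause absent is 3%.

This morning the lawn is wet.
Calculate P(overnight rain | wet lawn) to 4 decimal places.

P(overnight rain | wet lawn) ≈ 0.2173

Under noisy-OR, P(wet lawn | causes) = 1 − (1−0.03)·∏(1−qᵢ) over the active causes.
By total probability over the 4 (overnight rain, sprinkler running) configurations:
  P(wet lawn) = 0.03×0.958×0.723 + 0.45971×0.958×0.277 + 0.93598×0.042×0.723 + 0.964341×0.042×0.277
        = 0.020779 + 0.121991 + 0.028422 + 0.011219 = 0.182411
The terms with overnight rain present sum to 0.039641, so
  P(overnight rain | wet lawn) = 0.039641 / 0.182411 ≈ 0.2173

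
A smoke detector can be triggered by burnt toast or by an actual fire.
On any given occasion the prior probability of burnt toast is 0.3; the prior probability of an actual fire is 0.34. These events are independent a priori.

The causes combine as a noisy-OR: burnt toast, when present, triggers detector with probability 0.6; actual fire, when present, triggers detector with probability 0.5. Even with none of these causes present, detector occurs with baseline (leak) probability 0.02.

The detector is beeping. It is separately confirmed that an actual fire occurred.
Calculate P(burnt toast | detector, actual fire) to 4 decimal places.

Under noisy-OR, P(detector | causes) = 1 − (1−0.02)·∏(1−qᵢ) over the active causes.
Sum P(detector|·) weighted by the priors over both values of burnt toast:
  P(detector | actual fire) = 0.51×0.7 + 0.804×0.3
        = 0.357000 + 0.241200 = 0.598200
The terms with burnt toast present sum to 0.241200, so
  P(burnt toast | detector, actual fire) = 0.241200 / 0.598200 ≈ 0.4032

P(burnt toast | detector, actual fire) ≈ 0.4032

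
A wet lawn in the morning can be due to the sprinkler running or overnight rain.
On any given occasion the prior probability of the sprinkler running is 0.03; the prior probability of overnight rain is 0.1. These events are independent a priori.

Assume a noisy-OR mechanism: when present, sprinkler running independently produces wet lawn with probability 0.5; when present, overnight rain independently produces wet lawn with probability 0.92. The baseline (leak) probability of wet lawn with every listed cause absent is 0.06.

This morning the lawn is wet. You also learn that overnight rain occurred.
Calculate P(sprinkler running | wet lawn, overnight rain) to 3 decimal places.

Under noisy-OR, P(wet lawn | causes) = 1 − (1−0.06)·∏(1−qᵢ) over the active causes.
Weight on sprinkler running=true, given the evidence: 0.9624·0.03 = 0.028872
Denominator P(wet lawn | overnight rain): 0.9248·0.97 + 0.9624·0.03 = 0.925928
P(sprinkler running | wet lawn, overnight rain) = 0.028872/0.925928 ≈ 0.031

P(sprinkler running | wet lawn, overnight rain) ≈ 0.031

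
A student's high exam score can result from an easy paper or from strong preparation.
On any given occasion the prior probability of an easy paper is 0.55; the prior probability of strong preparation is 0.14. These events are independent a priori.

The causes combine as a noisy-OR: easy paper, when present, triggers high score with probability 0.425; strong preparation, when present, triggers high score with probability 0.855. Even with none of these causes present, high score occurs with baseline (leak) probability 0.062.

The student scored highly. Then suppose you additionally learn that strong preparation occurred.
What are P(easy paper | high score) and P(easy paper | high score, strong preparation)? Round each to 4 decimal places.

Under noisy-OR, P(high score | causes) = 1 − (1−0.062)·∏(1−qᵢ) over the active causes.
For the numerator, keep only easy paper=true terms: 0.217887 + 0.070978 = 0.288865
Denominator P(high score): 0.062·0.45·0.86 + 0.86399·0.45·0.14 + 0.46065·0.55·0.86 + 0.921794·0.55·0.14 = 0.367290
Posterior = 0.288865 / 0.367290 ≈ 0.7865

Now condition on the additional information:
P(high score | strong preparation) = 0.86399×0.45 + 0.921794×0.55 = 0.388796 + 0.506987 = 0.895783
The easy paper-present share is 0.921794×0.55 = 0.506987.
So P(easy paper | high score, strong preparation) = 0.506987/0.895783 ≈ 0.5660.

P(easy paper | high score) ≈ 0.7865; P(easy paper | high score, strong preparation) ≈ 0.5660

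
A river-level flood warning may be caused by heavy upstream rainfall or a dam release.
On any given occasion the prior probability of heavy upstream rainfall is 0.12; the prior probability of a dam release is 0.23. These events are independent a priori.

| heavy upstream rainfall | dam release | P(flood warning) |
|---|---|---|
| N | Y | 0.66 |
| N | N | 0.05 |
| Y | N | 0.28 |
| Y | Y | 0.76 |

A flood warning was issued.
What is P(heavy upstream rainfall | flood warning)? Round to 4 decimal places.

P(flood warning) = 0.05*0.88*0.77 + 0.66*0.88*0.23 + 0.28*0.12*0.77 + 0.76*0.12*0.23 = 0.033880 + 0.133584 + 0.025872 + 0.020976 = 0.214312
Of this, 0.046848 comes from 0.025872 + 0.020976 (the heavy upstream rainfall=true cases).
P(heavy upstream rainfall | flood warning) = 0.046848 / 0.214312 ≈ 0.2186

P(heavy upstream rainfall | flood warning) ≈ 0.2186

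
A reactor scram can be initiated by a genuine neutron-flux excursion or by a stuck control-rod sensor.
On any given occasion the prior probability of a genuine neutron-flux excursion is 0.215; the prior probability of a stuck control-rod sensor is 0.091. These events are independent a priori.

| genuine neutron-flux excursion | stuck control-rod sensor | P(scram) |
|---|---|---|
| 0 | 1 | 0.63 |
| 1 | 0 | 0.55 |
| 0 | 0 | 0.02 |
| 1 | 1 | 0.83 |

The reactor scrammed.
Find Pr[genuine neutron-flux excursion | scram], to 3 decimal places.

Enumerate the 4 (genuine neutron-flux excursion, stuck control-rod sensor) configurations and weight by the priors:
  P(scram) = 0.02·0.785·0.909 + 0.63·0.785·0.091 + 0.55·0.215·0.909 + 0.83·0.215·0.091
        = 0.014271 + 0.045004 + 0.107489 + 0.016239 = 0.183003
Configurations with genuine neutron-flux excursion contribute 0.123728, so
  P(genuine neutron-flux excursion | scram) = 0.123728 / 0.183003 ≈ 0.676

Pr[genuine neutron-flux excursion | scram] ≈ 0.676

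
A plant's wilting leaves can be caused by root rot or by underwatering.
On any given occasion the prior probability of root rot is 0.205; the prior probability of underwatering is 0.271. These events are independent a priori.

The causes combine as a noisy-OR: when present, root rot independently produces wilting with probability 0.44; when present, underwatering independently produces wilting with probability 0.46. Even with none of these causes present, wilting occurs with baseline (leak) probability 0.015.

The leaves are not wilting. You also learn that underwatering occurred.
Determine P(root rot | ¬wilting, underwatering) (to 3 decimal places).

Under noisy-OR, P(wilting | causes) = 1 − (1−0.015)·∏(1−qᵢ) over the active causes.
Sum P(¬wilting|·) weighted by the priors over both values of root rot:
  P(¬wilting | underwatering) = 0.5319×0.795 + 0.297864×0.205
        = 0.422861 + 0.061062 = 0.483923
Keeping only the root rot-present terms gives 0.061062, so
  P(root rot | ¬wilting, underwatering) = 0.061062 / 0.483923 ≈ 0.126

P(root rot | ¬wilting, underwatering) ≈ 0.126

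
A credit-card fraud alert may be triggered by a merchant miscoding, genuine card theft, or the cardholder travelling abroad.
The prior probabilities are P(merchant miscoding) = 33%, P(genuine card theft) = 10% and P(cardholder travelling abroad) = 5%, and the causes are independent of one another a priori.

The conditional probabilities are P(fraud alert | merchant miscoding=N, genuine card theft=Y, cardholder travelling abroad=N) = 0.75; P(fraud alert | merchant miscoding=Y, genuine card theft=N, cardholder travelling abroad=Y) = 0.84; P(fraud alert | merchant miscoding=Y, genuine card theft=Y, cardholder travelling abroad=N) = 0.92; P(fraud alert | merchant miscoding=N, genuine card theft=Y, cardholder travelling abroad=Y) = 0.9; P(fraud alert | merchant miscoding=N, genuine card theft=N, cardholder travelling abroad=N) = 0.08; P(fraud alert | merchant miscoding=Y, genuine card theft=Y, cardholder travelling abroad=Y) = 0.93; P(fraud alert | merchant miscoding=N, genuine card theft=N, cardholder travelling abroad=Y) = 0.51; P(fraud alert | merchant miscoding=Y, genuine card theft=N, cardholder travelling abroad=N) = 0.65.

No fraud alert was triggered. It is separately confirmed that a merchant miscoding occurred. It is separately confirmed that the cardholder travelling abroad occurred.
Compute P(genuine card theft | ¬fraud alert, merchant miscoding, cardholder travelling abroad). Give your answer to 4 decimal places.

P(genuine card theft | ¬fraud alert, merchant miscoding, cardholder travelling abroad) ≈ 0.0464

P(¬fraud alert | merchant miscoding, cardholder travelling abroad) = 0.16·0.9 + 0.07·0.1 = 0.144000 + 0.007000 = 0.151000
Restricting to configurations with genuine card theft present: 0.07·0.1 = 0.007000.
Hence the posterior is 0.007000/0.151000 ≈ 0.0464.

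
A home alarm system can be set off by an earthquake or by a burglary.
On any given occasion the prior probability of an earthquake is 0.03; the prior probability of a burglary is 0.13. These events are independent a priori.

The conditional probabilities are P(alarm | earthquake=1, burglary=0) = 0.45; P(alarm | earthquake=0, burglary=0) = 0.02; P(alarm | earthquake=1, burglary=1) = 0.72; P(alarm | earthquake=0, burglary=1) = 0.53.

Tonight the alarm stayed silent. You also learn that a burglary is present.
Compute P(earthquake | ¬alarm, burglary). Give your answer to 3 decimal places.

By total probability over both values of earthquake:
  P(¬alarm | burglary) = 0.47*0.97 + 0.28*0.03
        = 0.455900 + 0.008400 = 0.464300
Configurations with earthquake contribute 0.008400, so
  P(earthquake | ¬alarm, burglary) = 0.008400 / 0.464300 ≈ 0.018

P(earthquake | ¬alarm, burglary) ≈ 0.018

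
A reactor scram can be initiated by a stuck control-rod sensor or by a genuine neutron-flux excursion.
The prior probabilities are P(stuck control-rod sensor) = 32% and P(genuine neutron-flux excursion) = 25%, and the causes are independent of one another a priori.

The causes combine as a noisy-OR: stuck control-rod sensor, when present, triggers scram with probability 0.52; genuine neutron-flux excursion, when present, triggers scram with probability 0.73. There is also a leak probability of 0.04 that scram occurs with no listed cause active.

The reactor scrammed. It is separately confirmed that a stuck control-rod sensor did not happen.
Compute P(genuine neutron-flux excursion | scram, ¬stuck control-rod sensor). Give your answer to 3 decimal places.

Under noisy-OR, P(scram | causes) = 1 − (1−0.04)·∏(1−qᵢ) over the active causes.
By total probability over both values of genuine neutron-flux excursion:
  P(scram | ¬stuck control-rod sensor) = 0.04×0.75 + 0.7408×0.25
        = 0.030000 + 0.185200 = 0.215200
The terms with genuine neutron-flux excursion present sum to 0.185200, so
  P(genuine neutron-flux excursion | scram, ¬stuck control-rod sensor) = 0.185200 / 0.215200 ≈ 0.861

P(genuine neutron-flux excursion | scram, ¬stuck control-rod sensor) ≈ 0.861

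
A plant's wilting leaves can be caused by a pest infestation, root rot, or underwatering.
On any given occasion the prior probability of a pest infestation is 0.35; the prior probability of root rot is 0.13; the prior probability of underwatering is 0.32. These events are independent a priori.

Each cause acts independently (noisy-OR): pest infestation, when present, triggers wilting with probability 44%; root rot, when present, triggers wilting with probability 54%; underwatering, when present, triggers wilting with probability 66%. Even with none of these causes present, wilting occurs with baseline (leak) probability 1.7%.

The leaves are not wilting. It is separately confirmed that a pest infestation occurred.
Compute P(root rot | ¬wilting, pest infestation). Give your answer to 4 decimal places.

P(root rot | ¬wilting, pest infestation) ≈ 0.0643

Under noisy-OR, P(wilting | causes) = 1 − (1−0.017)·∏(1−qᵢ) over the active causes.
By total probability over the 4 (root rot, underwatering) configurations:
  P(¬wilting | pest infestation) = 0.55048*0.87*0.68 + 0.187163*0.87*0.32 + 0.253221*0.13*0.68 + 0.086095*0.13*0.32
        = 0.325664 + 0.052106 + 0.022385 + 0.003582 = 0.403737
Configurations with root rot contribute 0.025967, so
  P(root rot | ¬wilting, pest infestation) = 0.025967 / 0.403737 ≈ 0.0643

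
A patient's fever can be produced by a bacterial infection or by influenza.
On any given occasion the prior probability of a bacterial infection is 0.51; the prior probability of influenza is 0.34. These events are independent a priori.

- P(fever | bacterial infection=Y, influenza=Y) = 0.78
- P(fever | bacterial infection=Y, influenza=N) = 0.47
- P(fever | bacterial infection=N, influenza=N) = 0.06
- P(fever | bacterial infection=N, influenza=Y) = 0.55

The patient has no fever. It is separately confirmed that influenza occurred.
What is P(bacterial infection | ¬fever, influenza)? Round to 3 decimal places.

P(bacterial infection | ¬fever, influenza) ≈ 0.337

P(¬fever | influenza) = 0.45·0.49 + 0.22·0.51 = 0.220500 + 0.112200 = 0.332700
The bacterial infection-present share is 0.22·0.51 = 0.112200.
P(bacterial infection | ¬fever, influenza) = 0.112200 / 0.332700 ≈ 0.337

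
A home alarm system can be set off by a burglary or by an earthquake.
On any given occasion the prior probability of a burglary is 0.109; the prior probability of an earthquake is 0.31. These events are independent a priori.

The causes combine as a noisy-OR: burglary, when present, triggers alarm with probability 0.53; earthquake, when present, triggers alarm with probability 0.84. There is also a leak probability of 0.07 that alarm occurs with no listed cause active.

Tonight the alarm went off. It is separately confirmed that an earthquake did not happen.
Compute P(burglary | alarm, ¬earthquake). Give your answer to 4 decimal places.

Under noisy-OR, P(alarm | causes) = 1 − (1−0.07)·∏(1−qᵢ) over the active causes.
Weight on burglary=true, given the evidence: 0.5629*0.109 = 0.061356
The normalizing constant is 0.07*0.891 + 0.5629*0.109 = 0.123726
Posterior = 0.061356 / 0.123726 ≈ 0.4959

P(burglary | alarm, ¬earthquake) ≈ 0.4959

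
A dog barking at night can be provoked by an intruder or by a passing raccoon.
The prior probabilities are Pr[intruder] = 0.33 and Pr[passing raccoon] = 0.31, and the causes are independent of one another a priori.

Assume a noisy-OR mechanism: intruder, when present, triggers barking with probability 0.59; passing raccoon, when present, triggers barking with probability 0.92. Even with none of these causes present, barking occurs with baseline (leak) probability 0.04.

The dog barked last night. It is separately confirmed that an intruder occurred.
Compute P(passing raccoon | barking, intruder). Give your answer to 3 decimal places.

Under noisy-OR, P(barking | causes) = 1 − (1−0.04)·∏(1−qᵢ) over the active causes.
P(barking | intruder) = 0.6064*0.69 + 0.968512*0.31 = 0.418416 + 0.300239 = 0.718655
The passing raccoon-present share is 0.968512*0.31 = 0.300239.
P(passing raccoon | barking, intruder) = 0.300239 / 0.718655 ≈ 0.418

P(passing raccoon | barking, intruder) ≈ 0.418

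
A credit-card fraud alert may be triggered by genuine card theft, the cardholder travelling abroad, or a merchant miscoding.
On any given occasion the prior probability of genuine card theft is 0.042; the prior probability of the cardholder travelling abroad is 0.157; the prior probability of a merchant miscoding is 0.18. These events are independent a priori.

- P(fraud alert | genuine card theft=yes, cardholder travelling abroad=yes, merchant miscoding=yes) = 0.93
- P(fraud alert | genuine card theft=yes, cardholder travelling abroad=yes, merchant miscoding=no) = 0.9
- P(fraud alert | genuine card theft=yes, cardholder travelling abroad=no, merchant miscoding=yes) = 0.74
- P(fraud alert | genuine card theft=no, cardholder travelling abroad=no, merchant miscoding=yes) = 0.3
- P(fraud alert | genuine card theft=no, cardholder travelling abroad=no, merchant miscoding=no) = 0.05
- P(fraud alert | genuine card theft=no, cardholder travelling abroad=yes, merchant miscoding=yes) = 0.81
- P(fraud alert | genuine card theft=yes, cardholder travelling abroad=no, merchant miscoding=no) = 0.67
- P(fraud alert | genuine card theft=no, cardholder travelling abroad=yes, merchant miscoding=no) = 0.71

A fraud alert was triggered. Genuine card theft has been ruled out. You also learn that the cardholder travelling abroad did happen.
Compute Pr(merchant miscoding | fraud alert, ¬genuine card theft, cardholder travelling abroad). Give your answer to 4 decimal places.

P(fraud alert | ¬genuine card theft, cardholder travelling abroad) = 0.71*0.82 + 0.81*0.18 = 0.582200 + 0.145800 = 0.728000
Restricting to configurations with merchant miscoding present: 0.81*0.18 = 0.145800.
Hence the posterior is 0.145800/0.728000 ≈ 0.2003.

Pr(merchant miscoding | fraud alert, ¬genuine card theft, cardholder travelling abroad) ≈ 0.2003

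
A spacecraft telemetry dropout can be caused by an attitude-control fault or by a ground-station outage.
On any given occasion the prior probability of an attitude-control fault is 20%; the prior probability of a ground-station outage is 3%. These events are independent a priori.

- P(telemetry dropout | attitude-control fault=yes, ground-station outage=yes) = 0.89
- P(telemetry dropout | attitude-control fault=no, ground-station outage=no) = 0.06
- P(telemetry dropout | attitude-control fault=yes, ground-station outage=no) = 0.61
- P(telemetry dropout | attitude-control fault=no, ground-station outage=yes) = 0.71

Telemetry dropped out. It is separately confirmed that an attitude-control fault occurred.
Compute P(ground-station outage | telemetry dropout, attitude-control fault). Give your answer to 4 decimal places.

By total probability over both values of ground-station outage:
  P(telemetry dropout | attitude-control fault) = 0.61×0.97 + 0.89×0.03
        = 0.591700 + 0.026700 = 0.618400
Keeping only the ground-station outage-present terms gives 0.026700, so
  P(ground-station outage | telemetry dropout, attitude-control fault) = 0.026700 / 0.618400 ≈ 0.0432

P(ground-station outage | telemetry dropout, attitude-control fault) ≈ 0.0432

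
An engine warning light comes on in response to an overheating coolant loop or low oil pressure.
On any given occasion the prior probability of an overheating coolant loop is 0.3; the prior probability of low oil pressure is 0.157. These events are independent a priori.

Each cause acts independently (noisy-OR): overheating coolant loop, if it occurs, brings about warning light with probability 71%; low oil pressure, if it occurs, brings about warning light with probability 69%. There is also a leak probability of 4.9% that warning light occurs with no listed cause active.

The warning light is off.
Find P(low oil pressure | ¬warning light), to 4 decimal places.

P(low oil pressure | ¬warning light) ≈ 0.0546

Under noisy-OR, P(warning light | causes) = 1 − (1−0.049)·∏(1−qᵢ) over the active causes.
Weight on low oil pressure=true, given the evidence: 0.032400 + 0.004027 = 0.036427
Normalizer over all consistent configurations: 0.951·0.7·0.843 + 0.29481·0.7·0.157 + 0.27579·0.3·0.843 + 0.085495·0.3·0.157 = 0.667359
Posterior = 0.036427 / 0.667359 ≈ 0.0546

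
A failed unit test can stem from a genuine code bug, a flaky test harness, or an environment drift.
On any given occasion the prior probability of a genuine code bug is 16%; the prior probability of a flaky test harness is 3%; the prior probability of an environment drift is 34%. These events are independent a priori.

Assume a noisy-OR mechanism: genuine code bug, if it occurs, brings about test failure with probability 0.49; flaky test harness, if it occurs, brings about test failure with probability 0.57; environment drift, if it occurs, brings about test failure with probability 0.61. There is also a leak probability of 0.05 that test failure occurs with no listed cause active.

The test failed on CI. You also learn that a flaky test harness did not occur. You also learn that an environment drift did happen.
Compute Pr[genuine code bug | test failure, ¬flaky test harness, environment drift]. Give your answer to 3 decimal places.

Under noisy-OR, P(test failure | causes) = 1 − (1−0.05)·∏(1−qᵢ) over the active causes.
For the numerator, keep only genuine code bug=true terms: 0.811045*0.16 = 0.129767
The normalizing constant is 0.6295*0.84 + 0.811045*0.16 = 0.658547
Posterior = 0.129767 / 0.658547 ≈ 0.197

Pr[genuine code bug | test failure, ¬flaky test harness, environment drift] ≈ 0.197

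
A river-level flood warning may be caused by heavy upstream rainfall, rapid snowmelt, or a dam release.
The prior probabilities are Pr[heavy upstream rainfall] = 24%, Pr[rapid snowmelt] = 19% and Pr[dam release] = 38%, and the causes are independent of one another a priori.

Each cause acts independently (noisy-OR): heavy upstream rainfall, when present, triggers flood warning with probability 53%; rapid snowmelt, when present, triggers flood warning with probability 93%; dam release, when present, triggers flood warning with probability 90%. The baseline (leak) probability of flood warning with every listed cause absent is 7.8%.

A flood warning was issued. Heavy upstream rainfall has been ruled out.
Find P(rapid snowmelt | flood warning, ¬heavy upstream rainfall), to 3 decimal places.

Under noisy-OR, P(flood warning | causes) = 1 − (1−0.078)·∏(1−qᵢ) over the active causes.
Numerator (weight on configurations with rapid snowmelt): 0.110197 + 0.071734 = 0.181931
Normalizer over all consistent configurations: 0.078×0.81×0.62 + 0.9078×0.81×0.38 + 0.93546×0.19×0.62 + 0.993546×0.19×0.38 = 0.500524
Posterior = 0.181931 / 0.500524 ≈ 0.363

P(rapid snowmelt | flood warning, ¬heavy upstream rainfall) ≈ 0.363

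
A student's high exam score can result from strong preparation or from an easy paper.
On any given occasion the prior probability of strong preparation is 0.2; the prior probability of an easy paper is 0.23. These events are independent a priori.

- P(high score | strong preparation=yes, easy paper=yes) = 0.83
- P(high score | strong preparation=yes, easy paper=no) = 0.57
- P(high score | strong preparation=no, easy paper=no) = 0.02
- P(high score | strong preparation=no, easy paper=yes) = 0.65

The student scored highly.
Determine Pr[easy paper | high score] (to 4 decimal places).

Pr[easy paper | high score] ≈ 0.6118

For the numerator, keep only easy paper=true terms: 0.119600 + 0.038180 = 0.157780
Normalizer over all consistent configurations: 0.02*0.8*0.77 + 0.65*0.8*0.23 + 0.57*0.2*0.77 + 0.83*0.2*0.23 = 0.257880
Posterior = 0.157780 / 0.257880 ≈ 0.6118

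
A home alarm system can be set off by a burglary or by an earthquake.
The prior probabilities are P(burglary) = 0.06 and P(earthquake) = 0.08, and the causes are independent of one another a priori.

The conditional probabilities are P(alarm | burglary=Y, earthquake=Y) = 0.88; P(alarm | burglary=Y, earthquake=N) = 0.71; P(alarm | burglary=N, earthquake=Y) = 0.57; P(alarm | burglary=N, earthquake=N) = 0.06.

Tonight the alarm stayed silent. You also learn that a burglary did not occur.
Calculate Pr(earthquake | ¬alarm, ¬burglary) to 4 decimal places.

Pr(earthquake | ¬alarm, ¬burglary) ≈ 0.0383

Enumerate both values of earthquake and weight by the priors:
  P(¬alarm | ¬burglary) = 0.94×0.92 + 0.43×0.08
        = 0.864800 + 0.034400 = 0.899200
Configurations with earthquake contribute 0.034400, so
  P(earthquake | ¬alarm, ¬burglary) = 0.034400 / 0.899200 ≈ 0.0383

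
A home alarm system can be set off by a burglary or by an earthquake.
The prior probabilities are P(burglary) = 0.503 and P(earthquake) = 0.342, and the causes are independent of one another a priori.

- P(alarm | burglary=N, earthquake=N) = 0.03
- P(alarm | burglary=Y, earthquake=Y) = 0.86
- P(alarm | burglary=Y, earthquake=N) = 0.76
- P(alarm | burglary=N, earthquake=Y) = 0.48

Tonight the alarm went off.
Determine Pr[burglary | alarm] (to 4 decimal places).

Pr[burglary | alarm] ≈ 0.8138

P(alarm) = 0.03×0.497×0.658 + 0.48×0.497×0.342 + 0.76×0.503×0.658 + 0.86×0.503×0.342 = 0.009811 + 0.081588 + 0.251540 + 0.147942 = 0.490881
Of this, 0.399482 comes from 0.251540 + 0.147942 (the burglary=true cases).
So P(burglary | alarm) = 0.399482/0.490881 ≈ 0.8138.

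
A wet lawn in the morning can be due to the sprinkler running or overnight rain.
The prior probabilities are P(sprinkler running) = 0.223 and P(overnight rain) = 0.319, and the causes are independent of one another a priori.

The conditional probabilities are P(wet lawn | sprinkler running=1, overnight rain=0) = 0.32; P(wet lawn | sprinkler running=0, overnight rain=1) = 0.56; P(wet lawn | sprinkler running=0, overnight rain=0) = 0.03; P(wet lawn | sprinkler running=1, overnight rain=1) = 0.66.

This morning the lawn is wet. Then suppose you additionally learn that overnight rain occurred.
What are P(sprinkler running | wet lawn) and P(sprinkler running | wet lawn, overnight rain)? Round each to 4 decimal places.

Sum P(wet lawn|·) weighted by the priors over the 4 (sprinkler running, overnight rain) configurations:
  P(wet lawn) = 0.03·0.777·0.681 + 0.56·0.777·0.319 + 0.32·0.223·0.681 + 0.66·0.223·0.319
        = 0.015874 + 0.138803 + 0.048596 + 0.046950 = 0.250223
Configurations with sprinkler running contribute 0.095546, so
  P(sprinkler running | wet lawn) = 0.095546 / 0.250223 ≈ 0.3818

Now also conditioning on overnight rain=true:
Weight on sprinkler running=true, given the evidence: 0.66*0.223 = 0.147180
Normalizer over all consistent configurations: 0.56*0.777 + 0.66*0.223 = 0.582300
Posterior = 0.147180 / 0.582300 ≈ 0.2528
This is intercausal reasoning (explaining away): once overnight rain accounts for the wet lawn, sprinkler running becomes less likely.

P(sprinkler running | wet lawn) ≈ 0.3818; P(sprinkler running | wet lawn, overnight rain) ≈ 0.2528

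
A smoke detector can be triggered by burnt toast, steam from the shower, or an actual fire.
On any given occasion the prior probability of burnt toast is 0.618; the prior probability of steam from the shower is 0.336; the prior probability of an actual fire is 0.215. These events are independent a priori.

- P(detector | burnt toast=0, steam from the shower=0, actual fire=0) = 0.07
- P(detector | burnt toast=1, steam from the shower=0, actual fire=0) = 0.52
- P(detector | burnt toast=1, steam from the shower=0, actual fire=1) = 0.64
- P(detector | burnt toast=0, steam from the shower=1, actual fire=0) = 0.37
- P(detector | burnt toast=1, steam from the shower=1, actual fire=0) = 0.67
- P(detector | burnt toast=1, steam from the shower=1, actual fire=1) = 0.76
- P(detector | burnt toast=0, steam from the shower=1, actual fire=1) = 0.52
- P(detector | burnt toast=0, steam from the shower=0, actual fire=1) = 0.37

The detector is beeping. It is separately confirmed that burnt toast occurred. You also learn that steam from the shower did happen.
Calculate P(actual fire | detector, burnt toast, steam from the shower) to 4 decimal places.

Enumerate both values of actual fire and weight by the priors:
  P(detector | burnt toast, steam from the shower) = 0.67·0.785 + 0.76·0.215
        = 0.525950 + 0.163400 = 0.689350
Configurations with actual fire contribute 0.163400, so
  P(actual fire | detector, burnt toast, steam from the shower) = 0.163400 / 0.689350 ≈ 0.2370

P(actual fire | detector, burnt toast, steam from the shower) ≈ 0.2370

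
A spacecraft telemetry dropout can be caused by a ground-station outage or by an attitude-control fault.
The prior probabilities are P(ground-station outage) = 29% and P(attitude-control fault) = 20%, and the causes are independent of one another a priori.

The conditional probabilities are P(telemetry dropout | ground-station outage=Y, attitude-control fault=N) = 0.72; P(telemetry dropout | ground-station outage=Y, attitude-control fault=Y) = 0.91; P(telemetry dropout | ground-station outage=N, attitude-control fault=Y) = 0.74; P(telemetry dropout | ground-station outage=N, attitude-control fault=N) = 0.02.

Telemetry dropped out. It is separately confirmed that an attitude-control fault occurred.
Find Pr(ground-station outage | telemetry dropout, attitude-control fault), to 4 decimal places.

P(telemetry dropout | attitude-control fault) = 0.74×0.71 + 0.91×0.29 = 0.525400 + 0.263900 = 0.789300
Restricting to configurations with ground-station outage present: 0.91×0.29 = 0.263900.
P(ground-station outage | telemetry dropout, attitude-control fault) = 0.263900 / 0.789300 ≈ 0.3343

Pr(ground-station outage | telemetry dropout, attitude-control fault) ≈ 0.3343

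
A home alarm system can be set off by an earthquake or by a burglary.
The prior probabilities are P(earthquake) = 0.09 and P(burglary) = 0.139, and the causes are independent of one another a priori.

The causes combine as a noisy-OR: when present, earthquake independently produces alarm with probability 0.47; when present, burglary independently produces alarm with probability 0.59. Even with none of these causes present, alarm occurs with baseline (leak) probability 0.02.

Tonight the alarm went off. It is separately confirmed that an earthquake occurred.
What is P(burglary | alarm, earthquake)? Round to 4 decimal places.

Under noisy-OR, P(alarm | causes) = 1 − (1−0.02)·∏(1−qᵢ) over the active causes.
For the numerator, keep only burglary=true terms: 0.787046×0.139 = 0.109399
Denominator P(alarm | earthquake): 0.4806×0.861 + 0.787046×0.139 = 0.523196
P(burglary | alarm, earthquake) = 0.109399/0.523196 ≈ 0.2091

P(burglary | alarm, earthquake) ≈ 0.2091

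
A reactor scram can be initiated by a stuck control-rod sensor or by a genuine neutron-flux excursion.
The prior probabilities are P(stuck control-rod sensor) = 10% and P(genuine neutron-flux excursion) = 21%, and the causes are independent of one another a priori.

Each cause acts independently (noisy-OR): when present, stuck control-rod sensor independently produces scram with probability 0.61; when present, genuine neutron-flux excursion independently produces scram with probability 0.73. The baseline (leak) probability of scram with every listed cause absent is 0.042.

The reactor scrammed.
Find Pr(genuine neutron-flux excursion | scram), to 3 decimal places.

Under noisy-OR, P(scram | causes) = 1 − (1−0.042)·∏(1−qᵢ) over the active causes.
Enumerate the 4 (stuck control-rod sensor, genuine neutron-flux excursion) configurations and weight by the priors:
  P(scram) = 0.042×0.9×0.79 + 0.74134×0.9×0.21 + 0.62638×0.1×0.79 + 0.899123×0.1×0.21
        = 0.029862 + 0.140113 + 0.049484 + 0.018882 = 0.238341
The terms with genuine neutron-flux excursion present sum to 0.158995, so
  P(genuine neutron-flux excursion | scram) = 0.158995 / 0.238341 ≈ 0.667

Pr(genuine neutron-flux excursion | scram) ≈ 0.667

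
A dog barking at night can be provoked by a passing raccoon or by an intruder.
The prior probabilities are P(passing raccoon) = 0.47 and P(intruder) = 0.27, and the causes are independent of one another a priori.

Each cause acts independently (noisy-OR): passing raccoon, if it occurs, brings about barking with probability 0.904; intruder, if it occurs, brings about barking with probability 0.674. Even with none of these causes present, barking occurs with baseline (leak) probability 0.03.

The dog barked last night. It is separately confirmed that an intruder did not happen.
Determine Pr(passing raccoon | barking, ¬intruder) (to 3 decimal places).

Pr(passing raccoon | barking, ¬intruder) ≈ 0.964

Under noisy-OR, P(barking | causes) = 1 − (1−0.03)·∏(1−qᵢ) over the active causes.
P(barking | ¬intruder) = 0.03·0.53 + 0.90688·0.47 = 0.015900 + 0.426234 = 0.442134
Of this, 0.426234 comes from 0.90688·0.47 (the passing raccoon=true cases).
P(passing raccoon | barking, ¬intruder) = 0.426234 / 0.442134 ≈ 0.964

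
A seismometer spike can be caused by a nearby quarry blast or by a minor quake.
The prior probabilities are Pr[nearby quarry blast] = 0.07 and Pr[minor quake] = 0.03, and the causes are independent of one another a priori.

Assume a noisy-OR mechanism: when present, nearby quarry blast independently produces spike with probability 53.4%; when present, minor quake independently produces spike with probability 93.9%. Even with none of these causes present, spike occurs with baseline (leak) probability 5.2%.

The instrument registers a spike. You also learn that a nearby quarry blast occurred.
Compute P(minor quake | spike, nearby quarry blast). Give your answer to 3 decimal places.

P(minor quake | spike, nearby quarry blast) ≈ 0.051

Under noisy-OR, P(spike | causes) = 1 − (1−0.052)·∏(1−qᵢ) over the active causes.
P(spike | nearby quarry blast) = 0.558232×0.97 + 0.973052×0.03 = 0.541485 + 0.029192 = 0.570677
Restricting to configurations with minor quake present: 0.973052×0.03 = 0.029192.
P(minor quake | spike, nearby quarry blast) = 0.029192 / 0.570677 ≈ 0.051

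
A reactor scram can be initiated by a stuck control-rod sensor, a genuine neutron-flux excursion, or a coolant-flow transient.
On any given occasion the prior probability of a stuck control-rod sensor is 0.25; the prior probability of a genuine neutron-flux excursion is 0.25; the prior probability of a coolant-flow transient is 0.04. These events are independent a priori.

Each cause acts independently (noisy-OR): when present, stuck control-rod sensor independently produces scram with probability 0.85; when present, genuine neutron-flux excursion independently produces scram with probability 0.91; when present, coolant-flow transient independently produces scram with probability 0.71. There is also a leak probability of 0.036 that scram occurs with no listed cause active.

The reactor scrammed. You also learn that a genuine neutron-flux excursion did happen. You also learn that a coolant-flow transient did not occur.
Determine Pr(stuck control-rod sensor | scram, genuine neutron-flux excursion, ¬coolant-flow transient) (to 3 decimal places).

Under noisy-OR, P(scram | causes) = 1 − (1−0.036)·∏(1−qᵢ) over the active causes.
Numerator (weight on configurations with stuck control-rod sensor): 0.986986·0.25 = 0.246747
The normalizing constant is 0.91324·0.75 + 0.986986·0.25 = 0.931677
Posterior = 0.246747 / 0.931677 ≈ 0.265

Pr(stuck control-rod sensor | scram, genuine neutron-flux excursion, ¬coolant-flow transient) ≈ 0.265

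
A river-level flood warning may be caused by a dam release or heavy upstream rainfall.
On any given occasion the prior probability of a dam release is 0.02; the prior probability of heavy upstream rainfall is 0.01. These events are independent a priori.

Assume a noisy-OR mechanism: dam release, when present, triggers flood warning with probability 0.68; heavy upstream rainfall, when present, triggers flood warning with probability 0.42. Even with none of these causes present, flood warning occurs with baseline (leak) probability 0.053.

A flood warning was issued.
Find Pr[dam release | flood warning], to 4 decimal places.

Under noisy-OR, P(flood warning | causes) = 1 − (1−0.053)·∏(1−qᵢ) over the active causes.
For the numerator, keep only dam release=true terms: 0.013800 + 0.000165 = 0.013965
The normalizing constant is 0.053·0.98·0.99 + 0.45074·0.98·0.01 + 0.69696·0.02·0.99 + 0.824237·0.02·0.01 = 0.069803
P(dam release | flood warning) = 0.013965/0.069803 ≈ 0.2001

Pr[dam release | flood warning] ≈ 0.2001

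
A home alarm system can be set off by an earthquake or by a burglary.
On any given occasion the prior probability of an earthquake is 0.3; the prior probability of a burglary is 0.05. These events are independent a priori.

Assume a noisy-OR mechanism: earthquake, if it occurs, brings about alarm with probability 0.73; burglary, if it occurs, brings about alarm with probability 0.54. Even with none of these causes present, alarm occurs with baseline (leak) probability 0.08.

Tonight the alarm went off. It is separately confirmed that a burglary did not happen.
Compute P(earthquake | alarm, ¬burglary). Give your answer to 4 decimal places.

P(earthquake | alarm, ¬burglary) ≈ 0.8011

Under noisy-OR, P(alarm | causes) = 1 − (1−0.08)·∏(1−qᵢ) over the active causes.
Numerator (weight on configurations with earthquake): 0.7516×0.3 = 0.225480
Denominator P(alarm | ¬burglary): 0.08×0.7 + 0.7516×0.3 = 0.281480
P(earthquake | alarm, ¬burglary) = 0.225480/0.281480 ≈ 0.8011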